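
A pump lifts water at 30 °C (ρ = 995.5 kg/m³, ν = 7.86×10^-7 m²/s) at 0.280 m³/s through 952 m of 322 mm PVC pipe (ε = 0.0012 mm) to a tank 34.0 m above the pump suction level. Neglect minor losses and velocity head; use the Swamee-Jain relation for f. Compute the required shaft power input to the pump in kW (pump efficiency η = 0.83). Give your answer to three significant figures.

V = 4Q/(πD²) = 3.438 m/s; Re = 1.41×10^6; ε/D = 3.73×10^-6; f = 0.01108
h_f = f(L/D)V²/2g = 19.74 m
Total head H = z + h_f = 34.0 + 19.74 = 53.74 m
P_hyd = ρgQH = 995.5·9.81·0.280·53.74 = 147.0 kW
P_shaft = P_hyd/η = 147.0/0.83 = 177.1 kW

P_shaft ≈ 177 kW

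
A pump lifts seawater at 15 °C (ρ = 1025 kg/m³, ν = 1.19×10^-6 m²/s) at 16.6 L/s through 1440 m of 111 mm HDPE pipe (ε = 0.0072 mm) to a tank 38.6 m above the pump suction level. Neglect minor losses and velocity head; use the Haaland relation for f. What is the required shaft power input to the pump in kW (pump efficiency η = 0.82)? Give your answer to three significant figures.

V = 4Q/(πD²) = 1.715 m/s; Re = 1.60×10^5; ε/D = 6.49×10^-5; f = 0.01657
h_f = f(L/D)V²/2g = 32.25 m
Total head H = z + h_f = 38.6 + 32.25 = 70.85 m
P_hyd = ρgQH = 1025·9.81·0.0166·70.85 = 11.83 kW
P_shaft = P_hyd/η = 11.83/0.82 = 14.42 kW

P_shaft ≈ 14.4 kW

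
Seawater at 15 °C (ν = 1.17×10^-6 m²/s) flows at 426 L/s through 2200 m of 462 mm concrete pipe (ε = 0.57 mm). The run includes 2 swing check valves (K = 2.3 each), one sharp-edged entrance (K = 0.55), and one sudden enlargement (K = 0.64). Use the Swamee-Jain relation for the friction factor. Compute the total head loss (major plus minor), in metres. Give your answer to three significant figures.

V = 4Q/(πD²) = 2.541 m/s; V²/2g = 0.3291 m
Re = 1.00×10^6, ε/D = 0.00123 → f = 0.02103 (Swamee-Jain)
Major: h_f = f(L/D)·V²/2g = 0.02103·4762·0.3291 = 32.95 m
Minor: ΣK = 5.79; h_m = ΣK·V²/2g = 1.906 m
Total H_L = 32.95 + 1.906 = 34.86 m

H_L ≈ 34.9 m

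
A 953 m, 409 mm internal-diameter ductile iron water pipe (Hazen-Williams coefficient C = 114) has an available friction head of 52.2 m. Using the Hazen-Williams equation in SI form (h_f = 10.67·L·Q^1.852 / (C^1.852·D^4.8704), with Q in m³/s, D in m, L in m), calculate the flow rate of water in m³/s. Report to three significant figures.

Rearranging: Q = [h_f·C^1.852·D^4.8704 / (10.67·L)]^(1/1.852)
Q = [52.2·114^1.852·0.409^4.8704 / (10.67·953)]^0.540 = 0.6303 m³/s

Q ≈ 0.630 m³/s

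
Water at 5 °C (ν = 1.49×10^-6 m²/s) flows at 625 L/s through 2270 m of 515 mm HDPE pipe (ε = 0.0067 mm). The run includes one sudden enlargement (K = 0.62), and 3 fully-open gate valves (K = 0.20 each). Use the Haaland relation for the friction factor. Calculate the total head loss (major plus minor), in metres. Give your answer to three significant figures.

H_L ≈ 24.3 m

V = 4Q/(πD²) = 3.000 m/s; V²/2g = 0.4588 m
Re = 1.04×10^6, ε/D = 1.30×10^-5 → f = 0.01176 (Haaland)
Major: h_f = f(L/D)·V²/2g = 0.01176·4408·0.4588 = 23.79 m
Minor: ΣK = 1.22; h_m = ΣK·V²/2g = 0.5598 m
Total H_L = 23.79 + 0.5598 = 24.35 m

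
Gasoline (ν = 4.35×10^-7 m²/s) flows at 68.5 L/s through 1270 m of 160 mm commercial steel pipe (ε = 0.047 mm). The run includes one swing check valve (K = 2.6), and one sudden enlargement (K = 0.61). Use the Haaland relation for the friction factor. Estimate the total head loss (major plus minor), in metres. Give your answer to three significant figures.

V = 4Q/(πD²) = 3.407 m/s; V²/2g = 0.5916 m
Re = 1.25×10^6, ε/D = 2.94×10^-4 → f = 0.01542 (Haaland)
Major: h_f = f(L/D)·V²/2g = 0.01542·7938·0.5916 = 72.42 m
Minor: ΣK = 3.21; h_m = ΣK·V²/2g = 1.899 m
Total H_L = 72.42 + 1.899 = 74.32 m

H_L ≈ 74.3 m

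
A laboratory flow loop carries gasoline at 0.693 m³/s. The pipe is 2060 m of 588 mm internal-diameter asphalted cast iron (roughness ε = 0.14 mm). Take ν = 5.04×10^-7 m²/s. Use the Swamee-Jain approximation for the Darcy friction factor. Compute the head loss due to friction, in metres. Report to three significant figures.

V = 4Q/(πD²) = 4·0.693/(π·0.588²) = 2.552 m/s
Re = VD/ν = 2.552·0.588/5.04×10^-7 = 2.98×10^6 → turbulent
ε/D = 0.14/588 = 2.38×10^-4
Swamee-Jain: f = 0.01461
h_f = f(L/D)V²/(2g) = 0.01461·(2060/0.588)·2.552²/(2·9.81) = 16.99 m

h_f ≈ 17.0 m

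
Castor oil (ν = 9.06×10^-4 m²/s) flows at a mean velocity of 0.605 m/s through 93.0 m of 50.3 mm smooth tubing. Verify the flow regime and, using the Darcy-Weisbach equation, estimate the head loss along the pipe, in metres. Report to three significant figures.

h_f ≈ 65.7 m

Re = VD/ν = 0.605·0.05030/9.06×10^-4 = 33.6 → laminar (Re < 2300)
f = 64/Re = 1.905
h_f = f(L/D)V²/(2g) = 1.905·(93.0/0.05030)·0.605²/(2·9.81) = 65.72 m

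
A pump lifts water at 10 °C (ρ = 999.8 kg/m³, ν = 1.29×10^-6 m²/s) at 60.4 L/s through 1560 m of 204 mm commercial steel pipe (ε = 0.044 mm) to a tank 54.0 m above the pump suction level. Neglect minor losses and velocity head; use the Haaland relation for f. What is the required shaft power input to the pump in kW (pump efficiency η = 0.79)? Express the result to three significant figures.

P_shaft ≈ 56.7 kW

V = 4Q/(πD²) = 1.848 m/s; Re = 2.92×10^5; ε/D = 2.16×10^-4; f = 0.01623
h_f = f(L/D)V²/2g = 21.60 m
Total head H = z + h_f = 54.0 + 21.60 = 75.60 m
P_hyd = ρgQH = 999.8·9.81·0.0604·75.60 = 44.79 kW
P_shaft = P_hyd/η = 44.79/0.79 = 56.69 kW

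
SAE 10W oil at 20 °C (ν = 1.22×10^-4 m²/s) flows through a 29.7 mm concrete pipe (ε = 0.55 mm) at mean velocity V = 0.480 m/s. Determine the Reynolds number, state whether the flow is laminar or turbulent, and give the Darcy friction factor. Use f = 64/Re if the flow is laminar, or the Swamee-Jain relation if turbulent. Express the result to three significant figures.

Re = VD/ν = 0.4800·0.0297/1.22×10^-4 = 117
Re < 2300 → laminar → f = 64/Re = 0.5477

Re ≈ 117; laminar; f = 64/Re ≈ 0.548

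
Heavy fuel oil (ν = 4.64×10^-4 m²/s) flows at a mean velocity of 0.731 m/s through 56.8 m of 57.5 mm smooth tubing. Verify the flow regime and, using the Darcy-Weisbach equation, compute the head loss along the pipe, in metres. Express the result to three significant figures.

h_f ≈ 19.0 m

Re = VD/ν = 0.731·0.05750/4.64×10^-4 = 90.6 → laminar (Re < 2300)
f = 64/Re = 0.7065
h_f = f(L/D)V²/(2g) = 0.7065·(56.8/0.05750)·0.731²/(2·9.81) = 19.01 m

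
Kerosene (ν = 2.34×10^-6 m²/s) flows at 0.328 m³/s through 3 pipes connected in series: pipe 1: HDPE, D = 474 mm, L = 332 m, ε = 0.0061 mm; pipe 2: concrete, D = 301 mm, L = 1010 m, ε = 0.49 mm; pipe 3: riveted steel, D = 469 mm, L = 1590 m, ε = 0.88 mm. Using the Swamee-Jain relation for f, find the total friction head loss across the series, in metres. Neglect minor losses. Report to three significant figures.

Pipe 1: V = 1.859 m/s, Re = 3.77×10^5, ε/D = 1.29×10^-5, f = 0.01395, h_1 = f(L/D)V²/2g = 1.721 m
Pipe 2: V = 4.609 m/s, Re = 5.93×10^5, ε/D = 0.00163, f = 0.02266, h_2 = f(L/D)V²/2g = 82.32 m
Pipe 3: V = 1.899 m/s, Re = 3.81×10^5, ε/D = 0.00188, f = 0.02366, h_3 = f(L/D)V²/2g = 14.74 m
Series → Q common, losses add: H = Σh = 98.78 m

H ≈ 98.8 m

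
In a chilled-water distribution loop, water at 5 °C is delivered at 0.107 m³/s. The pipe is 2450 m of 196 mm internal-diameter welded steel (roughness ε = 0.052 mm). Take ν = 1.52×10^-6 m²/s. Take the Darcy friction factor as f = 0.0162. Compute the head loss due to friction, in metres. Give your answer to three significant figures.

V = 4Q/(πD²) = 4·0.107/(π·0.196²) = 3.546 m/s
h_f = f(L/D)V²/(2g) = 0.01620·(2450/0.196)·3.546²/(2·9.81) = 129.8 m

h_f ≈ 130 m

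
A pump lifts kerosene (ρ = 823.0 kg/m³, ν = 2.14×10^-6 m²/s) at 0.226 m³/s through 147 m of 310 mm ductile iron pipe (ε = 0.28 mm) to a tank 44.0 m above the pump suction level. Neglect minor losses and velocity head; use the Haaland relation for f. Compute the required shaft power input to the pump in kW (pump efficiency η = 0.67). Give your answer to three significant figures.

V = 4Q/(πD²) = 2.994 m/s; Re = 4.34×10^5; ε/D = 9.03×10^-4; f = 0.01984
h_f = f(L/D)V²/2g = 4.299 m
Total head H = z + h_f = 44.0 + 4.299 = 48.30 m
P_hyd = ρgQH = 823.0·9.81·0.226·48.30 = 88.13 kW
P_shaft = P_hyd/η = 88.13/0.67 = 131.5 kW

P_shaft ≈ 132 kW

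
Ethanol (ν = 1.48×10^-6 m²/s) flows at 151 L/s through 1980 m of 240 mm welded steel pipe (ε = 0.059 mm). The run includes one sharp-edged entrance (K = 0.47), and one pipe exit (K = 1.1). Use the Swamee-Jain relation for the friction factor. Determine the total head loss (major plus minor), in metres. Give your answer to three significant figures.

V = 4Q/(πD²) = 3.338 m/s; V²/2g = 0.5678 m
Re = 5.41×10^5, ε/D = 2.46×10^-4 → f = 0.01583 (Swamee-Jain)
Major: h_f = f(L/D)·V²/2g = 0.01583·8250·0.5678 = 74.16 m
Minor: ΣK = 1.57; h_m = ΣK·V²/2g = 0.8915 m
Total H_L = 74.16 + 0.8915 = 75.05 m

H_L ≈ 75.0 m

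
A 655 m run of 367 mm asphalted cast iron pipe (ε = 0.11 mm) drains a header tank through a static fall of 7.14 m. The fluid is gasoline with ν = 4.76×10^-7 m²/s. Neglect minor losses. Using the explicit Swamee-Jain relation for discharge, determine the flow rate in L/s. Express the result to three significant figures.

Swamee-Jain (Type II): Q = -0.965·√(gD⁵h_f/L)·ln[ε/(3.7D) + √(3.17ν²L/(gD³h_f))]
√(gD⁵h_f/L) = √(9.81·0.367⁵·7.14/655) = 0.02668
ε/(3.7D) = 8.10×10^-5; √(3.17ν²L/(gD³h_f)) = 1.17×10^-5
Q = -0.965·0.02668·ln(9.266×10^-5) = 0.2391 m³/s
Check: V = 2.26 m/s, Re = 1.74×10^6, f = 0.01545, h_f = 7.18 m ≈ 7.14 m ✓

Q ≈ 239 L/s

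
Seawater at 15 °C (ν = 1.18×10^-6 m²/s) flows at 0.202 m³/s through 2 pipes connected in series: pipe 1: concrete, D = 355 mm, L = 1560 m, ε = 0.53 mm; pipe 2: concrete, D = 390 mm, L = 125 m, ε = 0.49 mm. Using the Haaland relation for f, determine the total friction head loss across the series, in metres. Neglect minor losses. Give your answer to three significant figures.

Pipe 1: V = 2.041 m/s, Re = 6.14×10^5, ε/D = 0.00149, f = 0.02207, h_1 = f(L/D)V²/2g = 20.59 m
Pipe 2: V = 1.691 m/s, Re = 5.59×10^5, ε/D = 0.00126, f = 0.02121, h_2 = f(L/D)V²/2g = 0.9910 m
Series → Q common, losses add: H = Σh = 21.58 m

H ≈ 21.6 m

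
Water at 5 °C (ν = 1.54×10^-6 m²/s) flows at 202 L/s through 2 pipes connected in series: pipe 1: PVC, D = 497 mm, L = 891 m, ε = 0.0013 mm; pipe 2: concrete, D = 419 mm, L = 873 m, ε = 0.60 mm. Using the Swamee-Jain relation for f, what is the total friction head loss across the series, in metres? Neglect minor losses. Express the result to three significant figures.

H ≈ 6.45 m

Pipe 1: V = 1.041 m/s, Re = 3.36×10^5, ε/D = 2.62×10^-6, f = 0.01411, h_1 = f(L/D)V²/2g = 1.397 m
Pipe 2: V = 1.465 m/s, Re = 3.99×10^5, ε/D = 0.00143, f = 0.02218, h_2 = f(L/D)V²/2g = 5.055 m
Series → Q common, losses add: H = Σh = 6.453 m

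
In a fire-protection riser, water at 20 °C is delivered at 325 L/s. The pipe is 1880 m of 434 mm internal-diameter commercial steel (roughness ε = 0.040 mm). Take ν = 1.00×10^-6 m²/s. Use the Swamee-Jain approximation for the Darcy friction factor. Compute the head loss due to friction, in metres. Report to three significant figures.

h_f ≈ 14.3 m

V = 4Q/(πD²) = 4·0.325/(π·0.434²) = 2.197 m/s
Re = VD/ν = 2.197·0.434/1.00×10^-6 = 9.53×10^5 → turbulent
ε/D = 0.040/434 = 9.22×10^-5
Swamee-Jain: f = 0.01345
h_f = f(L/D)V²/(2g) = 0.01345·(1880/0.434)·2.197²/(2·9.81) = 14.33 m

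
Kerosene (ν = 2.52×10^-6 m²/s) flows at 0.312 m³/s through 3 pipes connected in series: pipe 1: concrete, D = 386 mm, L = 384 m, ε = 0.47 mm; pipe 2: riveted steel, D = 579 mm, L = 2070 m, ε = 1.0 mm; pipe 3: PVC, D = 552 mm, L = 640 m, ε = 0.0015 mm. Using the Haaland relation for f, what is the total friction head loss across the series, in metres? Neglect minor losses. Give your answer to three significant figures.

Pipe 1: V = 2.666 m/s, Re = 4.08×10^5, ε/D = 0.00122, f = 0.02121, h_1 = f(L/D)V²/2g = 7.643 m
Pipe 2: V = 1.185 m/s, Re = 2.72×10^5, ε/D = 0.00173, f = 0.02322, h_2 = f(L/D)V²/2g = 5.942 m
Pipe 3: V = 1.304 m/s, Re = 2.86×10^5, ε/D = 2.72×10^-6, f = 0.01450, h_3 = f(L/D)V²/2g = 1.456 m
Series → Q common, losses add: H = Σh = 15.04 m

H ≈ 15.0 m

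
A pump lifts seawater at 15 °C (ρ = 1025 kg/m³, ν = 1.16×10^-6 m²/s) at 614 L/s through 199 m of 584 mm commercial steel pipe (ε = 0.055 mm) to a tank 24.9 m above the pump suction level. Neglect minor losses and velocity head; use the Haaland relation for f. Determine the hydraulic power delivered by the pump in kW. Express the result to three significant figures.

P_hyd ≈ 161 kW

V = 4Q/(πD²) = 2.292 m/s; Re = 1.15×10^6; ε/D = 9.42×10^-5; f = 0.01309
h_f = f(L/D)V²/2g = 1.194 m
Total head H = z + h_f = 24.9 + 1.194 = 26.09 m
P_hyd = ρgQH = 1025·9.81·0.614·26.09 = 161.1 kW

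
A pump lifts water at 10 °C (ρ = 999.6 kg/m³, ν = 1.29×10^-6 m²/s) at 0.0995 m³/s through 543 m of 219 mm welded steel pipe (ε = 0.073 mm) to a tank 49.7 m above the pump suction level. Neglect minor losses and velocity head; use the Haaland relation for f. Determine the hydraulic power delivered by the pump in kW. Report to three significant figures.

V = 4Q/(πD²) = 2.641 m/s; Re = 4.48×10^5; ε/D = 3.33×10^-4; f = 0.01653
h_f = f(L/D)V²/2g = 14.57 m
Total head H = z + h_f = 49.7 + 14.57 = 64.27 m
P_hyd = ρgQH = 999.6·9.81·0.0995·64.27 = 62.71 kW

P_hyd ≈ 62.7 kW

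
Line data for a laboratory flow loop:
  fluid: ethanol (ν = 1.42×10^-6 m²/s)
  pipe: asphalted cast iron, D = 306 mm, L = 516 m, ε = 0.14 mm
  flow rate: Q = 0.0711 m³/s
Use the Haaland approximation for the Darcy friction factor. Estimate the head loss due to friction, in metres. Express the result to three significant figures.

V = 4Q/(πD²) = 4·0.0711/(π·0.306²) = 0.9668 m/s
Re = VD/ν = 0.9668·0.306/1.42×10^-6 = 2.08×10^5 → turbulent
ε/D = 0.14/306 = 4.58×10^-4
Haaland: f = 0.01834
h_f = f(L/D)V²/(2g) = 0.01834·(516/0.306)·0.9668²/(2·9.81) = 1.474 m

h_f ≈ 1.47 m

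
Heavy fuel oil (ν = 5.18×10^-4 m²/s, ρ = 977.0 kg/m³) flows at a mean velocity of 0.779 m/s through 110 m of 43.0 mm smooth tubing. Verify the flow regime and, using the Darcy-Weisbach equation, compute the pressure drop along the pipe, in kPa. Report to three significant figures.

Δp ≈ 751 kPa

Re = VD/ν = 0.779·0.04300/5.18×10^-4 = 64.7 → laminar (Re < 2300)
f = 64/Re = 0.9897
h_f = f(L/D)V²/(2g) = 0.9897·(110/0.04300)·0.779²/(2·9.81) = 78.31 m
Δp = ρg·h_f = 977.0·9.81·78.31 = 750.5 kPa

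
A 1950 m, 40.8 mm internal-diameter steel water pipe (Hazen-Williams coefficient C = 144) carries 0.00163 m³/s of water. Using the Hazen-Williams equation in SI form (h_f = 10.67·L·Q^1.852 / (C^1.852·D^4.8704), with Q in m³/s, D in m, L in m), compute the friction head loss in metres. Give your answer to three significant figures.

h_f ≈ 84.0 m

h_f = 10.67·1950·0.00163^1.852 / (144^1.852·0.0408^4.8704) = 84.05 m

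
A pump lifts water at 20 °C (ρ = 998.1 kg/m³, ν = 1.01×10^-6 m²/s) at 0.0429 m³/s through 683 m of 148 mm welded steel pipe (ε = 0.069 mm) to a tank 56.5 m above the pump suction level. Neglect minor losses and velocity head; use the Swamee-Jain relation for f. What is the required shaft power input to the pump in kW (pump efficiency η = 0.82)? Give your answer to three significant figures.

V = 4Q/(πD²) = 2.494 m/s; Re = 3.65×10^5; ε/D = 4.66×10^-4; f = 0.01789
h_f = f(L/D)V²/2g = 26.16 m
Total head H = z + h_f = 56.5 + 26.16 = 82.66 m
P_hyd = ρgQH = 998.1·9.81·0.0429·82.66 = 34.72 kW
P_shaft = P_hyd/η = 34.72/0.82 = 42.34 kW

P_shaft ≈ 42.3 kW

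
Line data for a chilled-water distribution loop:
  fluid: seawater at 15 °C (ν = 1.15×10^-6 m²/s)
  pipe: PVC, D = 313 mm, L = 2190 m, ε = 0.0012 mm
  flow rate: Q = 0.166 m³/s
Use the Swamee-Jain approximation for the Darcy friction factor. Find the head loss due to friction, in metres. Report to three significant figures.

V = 4Q/(πD²) = 4·0.166/(π·0.313²) = 2.157 m/s
Re = VD/ν = 2.157·0.313/1.15×10^-6 = 5.87×10^5 → turbulent
ε/D = 0.0012/313 = 3.83×10^-6
Swamee-Jain: f = 0.01279
h_f = f(L/D)V²/(2g) = 0.01279·(2190/0.313)·2.157²/(2·9.81) = 21.23 m

h_f ≈ 21.2 m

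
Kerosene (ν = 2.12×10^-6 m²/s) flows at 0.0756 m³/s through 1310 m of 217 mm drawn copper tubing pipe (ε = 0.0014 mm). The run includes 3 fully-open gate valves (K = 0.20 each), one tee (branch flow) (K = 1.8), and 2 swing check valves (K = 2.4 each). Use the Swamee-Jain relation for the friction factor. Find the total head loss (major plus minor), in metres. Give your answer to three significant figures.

H_L ≈ 21.4 m

V = 4Q/(πD²) = 2.044 m/s; V²/2g = 0.2130 m
Re = 2.09×10^5, ε/D = 6.45×10^-6 → f = 0.01546 (Swamee-Jain)
Major: h_f = f(L/D)·V²/2g = 0.01546·6037·0.2130 = 19.87 m
Minor: ΣK = 7.20; h_m = ΣK·V²/2g = 1.533 m
Total H_L = 19.87 + 1.533 = 21.41 m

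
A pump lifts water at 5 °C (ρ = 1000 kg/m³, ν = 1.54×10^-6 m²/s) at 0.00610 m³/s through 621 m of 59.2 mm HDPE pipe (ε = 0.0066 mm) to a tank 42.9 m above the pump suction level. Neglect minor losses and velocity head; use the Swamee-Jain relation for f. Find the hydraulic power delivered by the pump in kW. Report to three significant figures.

V = 4Q/(πD²) = 2.216 m/s; Re = 8.52×10^4; ε/D = 1.11×10^-4; f = 0.01908
h_f = f(L/D)V²/2g = 50.09 m
Total head H = z + h_f = 42.9 + 50.09 = 92.99 m
P_hyd = ρgQH = 1000·9.81·0.00610·92.99 = 5.565 kW

P_hyd ≈ 5.56 kW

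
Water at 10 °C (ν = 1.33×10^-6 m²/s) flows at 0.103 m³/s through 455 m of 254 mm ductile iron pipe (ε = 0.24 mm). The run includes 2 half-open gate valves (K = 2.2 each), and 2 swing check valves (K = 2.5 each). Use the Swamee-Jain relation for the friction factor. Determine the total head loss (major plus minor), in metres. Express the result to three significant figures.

V = 4Q/(πD²) = 2.033 m/s; V²/2g = 0.2106 m
Re = 3.88×10^5, ε/D = 9.45×10^-4 → f = 0.02029 (Swamee-Jain)
Major: h_f = f(L/D)·V²/2g = 0.02029·1791·0.2106 = 7.655 m
Minor: ΣK = 9.40; h_m = ΣK·V²/2g = 1.980 m
Total H_L = 7.655 + 1.980 = 9.634 m

H_L ≈ 9.63 m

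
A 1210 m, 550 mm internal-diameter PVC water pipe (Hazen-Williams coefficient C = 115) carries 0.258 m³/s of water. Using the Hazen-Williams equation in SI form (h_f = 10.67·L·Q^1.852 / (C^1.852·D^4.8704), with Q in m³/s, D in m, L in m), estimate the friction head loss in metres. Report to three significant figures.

h_f ≈ 2.95 m

h_f = 10.67·1210·0.258^1.852 / (115^1.852·0.550^4.8704) = 2.947 m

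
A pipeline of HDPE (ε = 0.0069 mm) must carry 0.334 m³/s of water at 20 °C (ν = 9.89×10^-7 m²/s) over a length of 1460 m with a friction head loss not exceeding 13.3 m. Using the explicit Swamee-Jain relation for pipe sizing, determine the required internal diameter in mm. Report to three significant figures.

Swamee-Jain (Type III): D = 0.66·[ε^1.25·(LQ²/(gh_f))^4.75 + ν·Q^9.4·(L/(gh_f))^5.2]^0.04
LQ²/(gh_f) = 1.248; L/(gh_f) = 11.19
Term 1 = ε^1.25·(…)^4.75 = 1.01×10^-6; Term 2 = ν·Q^9.4·(…)^5.2 = 9.38×10^-6
D = 0.66·(1.01×10^-6 + 9.38×10^-6)^0.04 = 0.4171 m = 417 mm
Check: V = 2.44 m/s, Re = 1.03×10^6, f = 0.01195, h_f = 12.7 m ≈ 13.3 m ✓

D ≈ 417 mm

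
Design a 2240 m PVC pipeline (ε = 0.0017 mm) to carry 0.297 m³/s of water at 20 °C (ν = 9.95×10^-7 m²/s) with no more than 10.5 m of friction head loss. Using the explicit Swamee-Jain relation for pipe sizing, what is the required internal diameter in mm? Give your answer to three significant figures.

Swamee-Jain (Type III): D = 0.66·[ε^1.25·(LQ²/(gh_f))^4.75 + ν·Q^9.4·(L/(gh_f))^5.2]^0.04
LQ²/(gh_f) = 1.918; L/(gh_f) = 21.75
Term 1 = ε^1.25·(…)^4.75 = 1.35×10^-6; Term 2 = ν·Q^9.4·(…)^5.2 = 9.91×10^-5
D = 0.66·(1.35×10^-6 + 9.91×10^-5)^0.04 = 0.4567 m = 457 mm
Check: V = 1.81 m/s, Re = 8.32×10^5, f = 0.01206, h_f = 9.91 m ≈ 10.5 m ✓

D ≈ 457 mm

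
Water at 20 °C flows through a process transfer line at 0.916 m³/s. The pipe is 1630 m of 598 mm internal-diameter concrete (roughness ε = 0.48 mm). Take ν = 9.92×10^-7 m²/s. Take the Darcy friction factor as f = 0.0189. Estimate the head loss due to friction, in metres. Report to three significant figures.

V = 4Q/(πD²) = 4·0.916/(π·0.598²) = 3.261 m/s
h_f = f(L/D)V²/(2g) = 0.01890·(1630/0.598)·3.261²/(2·9.81) = 27.93 m

h_f ≈ 27.9 m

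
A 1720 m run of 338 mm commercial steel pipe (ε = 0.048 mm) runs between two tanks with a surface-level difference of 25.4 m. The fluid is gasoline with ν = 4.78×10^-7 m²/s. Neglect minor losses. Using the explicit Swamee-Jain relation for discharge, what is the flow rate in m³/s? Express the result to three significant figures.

Swamee-Jain (Type II): Q = -0.965·√(gD⁵h_f/L)·ln[ε/(3.7D) + √(3.17ν²L/(gD³h_f))]
√(gD⁵h_f/L) = √(9.81·0.338⁵·25.4/1720) = 0.02528
ε/(3.7D) = 3.84×10^-5; √(3.17ν²L/(gD³h_f)) = 1.14×10^-5
Q = -0.965·0.02528·ln(4.976×10^-5) = 0.2417 m³/s
Check: V = 2.69 m/s, Re = 1.90×10^6, f = 0.01358, h_f = 25.6 m ≈ 25.4 m ✓

Q ≈ 0.242 m³/s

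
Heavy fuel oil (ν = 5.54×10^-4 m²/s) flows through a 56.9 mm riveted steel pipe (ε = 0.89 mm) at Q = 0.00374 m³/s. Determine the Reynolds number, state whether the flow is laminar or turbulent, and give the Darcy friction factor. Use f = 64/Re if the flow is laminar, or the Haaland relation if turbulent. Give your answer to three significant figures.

V = 4Q/(πD²) = 1.471 m/s
Re = VD/ν = 1.471·0.0569/5.54×10^-4 = 151
Re < 2300 → laminar → f = 64/Re = 0.4237

Re ≈ 151; laminar; f = 64/Re ≈ 0.424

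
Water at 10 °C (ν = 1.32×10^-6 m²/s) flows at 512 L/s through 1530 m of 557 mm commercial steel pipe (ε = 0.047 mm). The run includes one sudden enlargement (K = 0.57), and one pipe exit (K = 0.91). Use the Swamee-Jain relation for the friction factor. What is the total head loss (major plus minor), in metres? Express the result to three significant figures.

H_L ≈ 8.63 m

V = 4Q/(πD²) = 2.101 m/s; V²/2g = 0.2250 m
Re = 8.87×10^5, ε/D = 8.44×10^-5 → f = 0.01342 (Swamee-Jain)
Major: h_f = f(L/D)·V²/2g = 0.01342·2747·0.2250 = 8.294 m
Minor: ΣK = 1.48; h_m = ΣK·V²/2g = 0.3330 m
Total H_L = 8.294 + 0.3330 = 8.628 m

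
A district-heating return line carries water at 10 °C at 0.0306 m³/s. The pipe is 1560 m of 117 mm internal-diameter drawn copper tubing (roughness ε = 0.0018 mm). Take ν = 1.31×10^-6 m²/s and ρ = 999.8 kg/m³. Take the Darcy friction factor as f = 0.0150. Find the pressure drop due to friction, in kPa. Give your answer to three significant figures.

Δp ≈ 810 kPa

V = 4Q/(πD²) = 4·0.0306/(π·0.117²) = 2.846 m/s
h_f = f(L/D)V²/(2g) = 0.01500·(1560/0.117)·2.846²/(2·9.81) = 82.58 m
Δp = ρg·h_f = 999.8·9.81·82.58 = 809.9 kPa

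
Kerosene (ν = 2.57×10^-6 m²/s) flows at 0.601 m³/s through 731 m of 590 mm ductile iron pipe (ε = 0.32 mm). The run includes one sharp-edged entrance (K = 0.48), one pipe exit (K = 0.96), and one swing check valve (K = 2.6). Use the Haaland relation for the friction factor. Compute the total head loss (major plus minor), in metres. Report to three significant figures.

H_L ≈ 6.44 m

V = 4Q/(πD²) = 2.198 m/s; V²/2g = 0.2463 m
Re = 5.05×10^5, ε/D = 5.42×10^-4 → f = 0.01783 (Haaland)
Major: h_f = f(L/D)·V²/2g = 0.01783·1239·0.2463 = 5.442 m
Minor: ΣK = 4.04; h_m = ΣK·V²/2g = 0.9950 m
Total H_L = 5.442 + 0.9950 = 6.437 m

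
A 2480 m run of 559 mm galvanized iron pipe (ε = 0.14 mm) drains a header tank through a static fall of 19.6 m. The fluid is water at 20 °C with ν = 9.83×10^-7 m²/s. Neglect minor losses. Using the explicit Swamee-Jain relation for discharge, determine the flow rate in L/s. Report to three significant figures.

Swamee-Jain (Type II): Q = -0.965·√(gD⁵h_f/L)·ln[ε/(3.7D) + √(3.17ν²L/(gD³h_f))]
√(gD⁵h_f/L) = √(9.81·0.559⁵·19.6/2480) = 0.06505
ε/(3.7D) = 6.77×10^-5; √(3.17ν²L/(gD³h_f)) = 1.50×10^-5
Q = -0.965·0.06505·ln(8.273×10^-5) = 0.5901 m³/s
Check: V = 2.40 m/s, Re = 1.37×10^6, f = 0.01509, h_f = 19.7 m ≈ 19.6 m ✓

Q ≈ 590 L/s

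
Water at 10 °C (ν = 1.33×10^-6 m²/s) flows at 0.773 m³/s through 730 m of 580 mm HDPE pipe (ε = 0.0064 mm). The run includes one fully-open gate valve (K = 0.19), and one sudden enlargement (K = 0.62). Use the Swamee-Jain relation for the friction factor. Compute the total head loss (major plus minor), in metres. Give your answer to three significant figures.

H_L ≈ 6.65 m

V = 4Q/(πD²) = 2.926 m/s; V²/2g = 0.4363 m
Re = 1.28×10^6, ε/D = 1.10×10^-5 → f = 0.01146 (Swamee-Jain)
Major: h_f = f(L/D)·V²/2g = 0.01146·1259·0.4363 = 6.292 m
Minor: ΣK = 0.810; h_m = ΣK·V²/2g = 0.3534 m
Total H_L = 6.292 + 0.3534 = 6.646 m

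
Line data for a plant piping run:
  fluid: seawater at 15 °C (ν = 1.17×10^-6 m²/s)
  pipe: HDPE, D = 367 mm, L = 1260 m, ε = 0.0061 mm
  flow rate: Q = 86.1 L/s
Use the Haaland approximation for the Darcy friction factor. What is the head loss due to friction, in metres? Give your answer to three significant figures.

V = 4Q/(πD²) = 4·0.0861/(π·0.367²) = 0.8139 m/s
Re = VD/ν = 0.8139·0.367/1.17×10^-6 = 2.55×10^5 → turbulent
ε/D = 0.0061/367 = 1.66×10^-5
Haaland: f = 0.01491
h_f = f(L/D)V²/(2g) = 0.01491·(1260/0.367)·0.8139²/(2·9.81) = 1.728 m

h_f ≈ 1.73 m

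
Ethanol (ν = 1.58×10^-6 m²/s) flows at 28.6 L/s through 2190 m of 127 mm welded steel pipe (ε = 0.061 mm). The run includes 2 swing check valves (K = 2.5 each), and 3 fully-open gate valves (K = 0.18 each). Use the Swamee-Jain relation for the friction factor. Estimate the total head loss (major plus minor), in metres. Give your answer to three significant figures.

H_L ≈ 86.6 m

V = 4Q/(πD²) = 2.258 m/s; V²/2g = 0.2598 m
Re = 1.81×10^5, ε/D = 4.80×10^-4 → f = 0.01900 (Swamee-Jain)
Major: h_f = f(L/D)·V²/2g = 0.01900·17244·0.2598 = 85.13 m
Minor: ΣK = 5.54; h_m = ΣK·V²/2g = 1.439 m
Total H_L = 85.13 + 1.439 = 86.57 m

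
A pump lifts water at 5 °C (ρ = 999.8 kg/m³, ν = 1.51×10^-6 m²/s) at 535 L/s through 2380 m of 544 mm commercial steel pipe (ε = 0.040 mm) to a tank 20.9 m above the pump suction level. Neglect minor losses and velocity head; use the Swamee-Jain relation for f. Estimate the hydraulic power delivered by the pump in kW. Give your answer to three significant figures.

V = 4Q/(πD²) = 2.302 m/s; Re = 8.29×10^5; ε/D = 7.35×10^-5; f = 0.01334
h_f = f(L/D)V²/2g = 15.76 m
Total head H = z + h_f = 20.9 + 15.76 = 36.66 m
P_hyd = ρgQH = 999.8·9.81·0.535·36.66 = 192.4 kW

P_hyd ≈ 192 kW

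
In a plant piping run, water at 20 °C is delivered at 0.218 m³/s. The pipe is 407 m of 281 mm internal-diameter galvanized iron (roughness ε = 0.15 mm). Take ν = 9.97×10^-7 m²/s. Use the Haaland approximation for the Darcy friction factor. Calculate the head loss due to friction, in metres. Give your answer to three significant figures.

h_f ≈ 15.9 m

V = 4Q/(πD²) = 4·0.218/(π·0.281²) = 3.515 m/s
Re = VD/ν = 3.515·0.281/9.97×10^-7 = 9.91×10^5 → turbulent
ε/D = 0.15/281 = 5.34×10^-4
Haaland: f = 0.01740
h_f = f(L/D)V²/(2g) = 0.01740·(407/0.281)·3.515²/(2·9.81) = 15.88 m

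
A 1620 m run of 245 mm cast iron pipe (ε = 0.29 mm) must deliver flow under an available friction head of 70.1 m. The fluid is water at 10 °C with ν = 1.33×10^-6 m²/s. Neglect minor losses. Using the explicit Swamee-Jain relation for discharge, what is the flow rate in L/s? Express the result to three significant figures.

Swamee-Jain (Type II): Q = -0.965·√(gD⁵h_f/L)·ln[ε/(3.7D) + √(3.17ν²L/(gD³h_f))]
√(gD⁵h_f/L) = √(9.81·0.245⁵·70.1/1620) = 0.01936
ε/(3.7D) = 3.20×10^-4; √(3.17ν²L/(gD³h_f)) = 3.00×10^-5
Q = -0.965·0.01936·ln(3.499×10^-4) = 0.1487 m³/s
Check: V = 3.15 m/s, Re = 5.81×10^5, f = 0.02104, h_f = 70.5 m ≈ 70.1 m ✓

Q ≈ 149 L/s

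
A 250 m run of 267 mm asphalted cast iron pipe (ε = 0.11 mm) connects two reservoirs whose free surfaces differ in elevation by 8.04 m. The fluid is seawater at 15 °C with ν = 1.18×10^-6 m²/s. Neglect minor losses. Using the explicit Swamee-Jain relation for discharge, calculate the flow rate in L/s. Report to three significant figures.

Q ≈ 177 L/s

Swamee-Jain (Type II): Q = -0.965·√(gD⁵h_f/L)·ln[ε/(3.7D) + √(3.17ν²L/(gD³h_f))]
√(gD⁵h_f/L) = √(9.81·0.267⁵·8.04/250) = 0.02069
ε/(3.7D) = 1.11×10^-4; √(3.17ν²L/(gD³h_f)) = 2.71×10^-5
Q = -0.965·0.02069·ln(1.385×10^-4) = 0.1774 m³/s
Check: V = 3.17 m/s, Re = 7.17×10^5, f = 0.01689, h_f = 8.09 m ≈ 8.04 m ✓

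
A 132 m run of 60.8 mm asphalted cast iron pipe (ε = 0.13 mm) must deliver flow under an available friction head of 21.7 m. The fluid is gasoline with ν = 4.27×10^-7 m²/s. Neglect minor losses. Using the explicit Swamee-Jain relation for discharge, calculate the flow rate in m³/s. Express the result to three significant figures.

Q ≈ 0.00825 m³/s

Swamee-Jain (Type II): Q = -0.965·√(gD⁵h_f/L)·ln[ε/(3.7D) + √(3.17ν²L/(gD³h_f))]
√(gD⁵h_f/L) = √(9.81·0.0608⁵·21.7/132) = 0.001158
ε/(3.7D) = 5.78×10^-4; √(3.17ν²L/(gD³h_f)) = 3.99×10^-5
Q = -0.965·0.001158·ln(6.178×10^-4) = 0.008254 m³/s
Check: V = 2.84 m/s, Re = 4.05×10^5, f = 0.02440, h_f = 21.8 m ≈ 21.7 m ✓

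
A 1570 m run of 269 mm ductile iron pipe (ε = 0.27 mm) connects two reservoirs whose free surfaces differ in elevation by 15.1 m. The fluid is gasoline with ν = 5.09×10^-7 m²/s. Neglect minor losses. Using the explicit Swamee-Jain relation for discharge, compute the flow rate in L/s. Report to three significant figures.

Q ≈ 90.5 L/s

Swamee-Jain (Type II): Q = -0.965·√(gD⁵h_f/L)·ln[ε/(3.7D) + √(3.17ν²L/(gD³h_f))]
√(gD⁵h_f/L) = √(9.81·0.269⁵·15.1/1570) = 0.01153
ε/(3.7D) = 2.71×10^-4; √(3.17ν²L/(gD³h_f)) = 2.11×10^-5
Q = -0.965·0.01153·ln(2.924×10^-4) = 0.09052 m³/s
Check: V = 1.59 m/s, Re = 8.42×10^5, f = 0.02011, h_f = 15.2 m ≈ 15.1 m ✓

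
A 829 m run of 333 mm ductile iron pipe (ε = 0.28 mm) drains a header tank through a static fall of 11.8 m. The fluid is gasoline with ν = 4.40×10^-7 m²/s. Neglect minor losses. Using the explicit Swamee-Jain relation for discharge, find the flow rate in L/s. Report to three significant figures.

Q ≈ 193 L/s

Swamee-Jain (Type II): Q = -0.965·√(gD⁵h_f/L)·ln[ε/(3.7D) + √(3.17ν²L/(gD³h_f))]
√(gD⁵h_f/L) = √(9.81·0.333⁵·11.8/829) = 0.02391
ε/(3.7D) = 2.27×10^-4; √(3.17ν²L/(gD³h_f)) = 1.09×10^-5
Q = -0.965·0.02391·ln(2.382×10^-4) = 0.1925 m³/s
Check: V = 2.21 m/s, Re = 1.67×10^6, f = 0.01911, h_f = 11.8 m ≈ 11.8 m ✓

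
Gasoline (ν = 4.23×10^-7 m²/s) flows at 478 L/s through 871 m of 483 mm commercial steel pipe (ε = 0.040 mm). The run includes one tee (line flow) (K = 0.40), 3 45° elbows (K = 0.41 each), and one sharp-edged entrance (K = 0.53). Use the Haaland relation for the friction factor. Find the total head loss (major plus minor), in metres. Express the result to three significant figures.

V = 4Q/(πD²) = 2.609 m/s; V²/2g = 0.3469 m
Re = 2.98×10^6, ε/D = 8.28×10^-5 → f = 0.01217 (Haaland)
Major: h_f = f(L/D)·V²/2g = 0.01217·1803·0.3469 = 7.613 m
Minor: ΣK = 2.16; h_m = ΣK·V²/2g = 0.7493 m
Total H_L = 7.613 + 0.7493 = 8.363 m

H_L ≈ 8.36 m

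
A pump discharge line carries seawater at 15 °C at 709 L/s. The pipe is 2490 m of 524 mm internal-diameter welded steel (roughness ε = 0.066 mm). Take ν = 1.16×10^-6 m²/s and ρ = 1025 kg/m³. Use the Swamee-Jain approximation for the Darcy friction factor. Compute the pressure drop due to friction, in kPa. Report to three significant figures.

Δp ≈ 356 kPa

V = 4Q/(πD²) = 4·0.709/(π·0.524²) = 3.288 m/s
Re = VD/ν = 3.288·0.524/1.16×10^-6 = 1.49×10^6 → turbulent
ε/D = 0.066/524 = 1.26×10^-4
Swamee-Jain: f = 0.01352
h_f = f(L/D)V²/(2g) = 0.01352·(2490/0.524)·3.288²/(2·9.81) = 35.39 m
Δp = ρg·h_f = 1025·9.81·35.39 = 355.8 kPa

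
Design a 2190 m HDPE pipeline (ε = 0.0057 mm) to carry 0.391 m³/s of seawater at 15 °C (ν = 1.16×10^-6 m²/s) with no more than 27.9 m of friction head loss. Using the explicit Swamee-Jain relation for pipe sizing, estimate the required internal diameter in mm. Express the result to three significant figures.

Swamee-Jain (Type III): D = 0.66·[ε^1.25·(LQ²/(gh_f))^4.75 + ν·Q^9.4·(L/(gh_f))^5.2]^0.04
LQ²/(gh_f) = 1.223; L/(gh_f) = 8.001
Term 1 = ε^1.25·(…)^4.75 = 7.25×10^-7; Term 2 = ν·Q^9.4·(…)^5.2 = 8.46×10^-6
D = 0.66·(7.25×10^-7 + 8.46×10^-6)^0.04 = 0.4150 m = 415 mm
Check: V = 2.89 m/s, Re = 1.03×10^6, f = 0.01188, h_f = 26.7 m ≈ 27.9 m ✓

D ≈ 415 mm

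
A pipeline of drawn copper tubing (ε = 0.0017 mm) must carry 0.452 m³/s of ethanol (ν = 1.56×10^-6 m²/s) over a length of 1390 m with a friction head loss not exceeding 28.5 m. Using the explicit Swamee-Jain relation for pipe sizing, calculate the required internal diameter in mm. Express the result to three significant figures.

D ≈ 401 mm

Swamee-Jain (Type III): D = 0.66·[ε^1.25·(LQ²/(gh_f))^4.75 + ν·Q^9.4·(L/(gh_f))^5.2]^0.04
LQ²/(gh_f) = 1.016; L/(gh_f) = 4.972
Term 1 = ε^1.25·(…)^4.75 = 6.61×10^-8; Term 2 = ν·Q^9.4·(…)^5.2 = 3.74×10^-6
D = 0.66·(6.61×10^-8 + 3.74×10^-6)^0.04 = 0.4007 m = 401 mm
Check: V = 3.59 m/s, Re = 9.21×10^5, f = 0.01187, h_f = 27.0 m ≈ 28.5 m ✓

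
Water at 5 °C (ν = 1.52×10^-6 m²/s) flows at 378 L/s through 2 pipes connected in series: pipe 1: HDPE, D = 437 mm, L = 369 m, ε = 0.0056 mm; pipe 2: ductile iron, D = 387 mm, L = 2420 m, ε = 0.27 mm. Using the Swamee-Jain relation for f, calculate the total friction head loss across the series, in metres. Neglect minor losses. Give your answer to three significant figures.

H ≈ 64.7 m

Pipe 1: V = 2.520 m/s, Re = 7.25×10^5, ε/D = 1.28×10^-5, f = 0.01252, h_1 = f(L/D)V²/2g = 3.422 m
Pipe 2: V = 3.214 m/s, Re = 8.18×10^5, ε/D = 6.98×10^-4, f = 0.01861, h_2 = f(L/D)V²/2g = 61.23 m
Series → Q common, losses add: H = Σh = 64.66 m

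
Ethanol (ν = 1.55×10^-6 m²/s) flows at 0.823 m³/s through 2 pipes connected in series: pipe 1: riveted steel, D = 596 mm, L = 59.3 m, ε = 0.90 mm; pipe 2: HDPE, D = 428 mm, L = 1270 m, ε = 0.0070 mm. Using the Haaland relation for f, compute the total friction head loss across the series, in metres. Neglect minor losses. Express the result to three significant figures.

Pipe 1: V = 2.950 m/s, Re = 1.13×10^6, ε/D = 0.00151, f = 0.02198, h_1 = f(L/D)V²/2g = 0.9701 m
Pipe 2: V = 5.720 m/s, Re = 1.58×10^6, ε/D = 1.64×10^-5, f = 0.01116, h_2 = f(L/D)V²/2g = 55.23 m
Series → Q common, losses add: H = Σh = 56.20 m

H ≈ 56.2 m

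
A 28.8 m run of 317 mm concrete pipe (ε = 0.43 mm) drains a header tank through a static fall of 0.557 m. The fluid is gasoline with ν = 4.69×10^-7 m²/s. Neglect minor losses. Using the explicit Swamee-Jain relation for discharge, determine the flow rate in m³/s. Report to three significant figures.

Swamee-Jain (Type II): Q = -0.965·√(gD⁵h_f/L)·ln[ε/(3.7D) + √(3.17ν²L/(gD³h_f))]
√(gD⁵h_f/L) = √(9.81·0.317⁵·0.557/28.8) = 0.02464
ε/(3.7D) = 3.67×10^-4; √(3.17ν²L/(gD³h_f)) = 1.07×10^-5
Q = -0.965·0.02464·ln(3.774×10^-4) = 0.1875 m³/s
Check: V = 2.38 m/s, Re = 1.61×10^6, f = 0.02139, h_f = 0.559 m ≈ 0.557 m ✓

Q ≈ 0.187 m³/s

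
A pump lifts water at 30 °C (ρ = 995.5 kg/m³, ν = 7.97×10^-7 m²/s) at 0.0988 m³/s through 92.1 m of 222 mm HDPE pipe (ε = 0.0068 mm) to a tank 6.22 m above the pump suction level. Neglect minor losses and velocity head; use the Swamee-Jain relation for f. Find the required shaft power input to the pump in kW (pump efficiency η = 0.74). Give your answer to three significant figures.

V = 4Q/(πD²) = 2.552 m/s; Re = 7.11×10^5; ε/D = 3.06×10^-5; f = 0.01288
h_f = f(L/D)V²/2g = 1.775 m
Total head H = z + h_f = 6.22 + 1.775 = 7.995 m
P_hyd = ρgQH = 995.5·9.81·0.0988·7.995 = 7.714 kW
P_shaft = P_hyd/η = 7.714/0.74 = 10.42 kW

P_shaft ≈ 10.4 kW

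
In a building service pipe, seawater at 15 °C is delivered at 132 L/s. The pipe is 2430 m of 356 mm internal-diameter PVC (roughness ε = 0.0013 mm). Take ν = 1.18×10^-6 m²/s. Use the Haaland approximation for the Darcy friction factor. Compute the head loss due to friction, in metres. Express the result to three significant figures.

h_f ≈ 8.34 m

V = 4Q/(πD²) = 4·0.132/(π·0.356²) = 1.326 m/s
Re = VD/ν = 1.326·0.356/1.18×10^-6 = 4.00×10^5 → turbulent
ε/D = 0.0013/356 = 3.65×10^-6
Haaland: f = 0.01363
h_f = f(L/D)V²/(2g) = 0.01363·(2430/0.356)·1.326²/(2·9.81) = 8.342 m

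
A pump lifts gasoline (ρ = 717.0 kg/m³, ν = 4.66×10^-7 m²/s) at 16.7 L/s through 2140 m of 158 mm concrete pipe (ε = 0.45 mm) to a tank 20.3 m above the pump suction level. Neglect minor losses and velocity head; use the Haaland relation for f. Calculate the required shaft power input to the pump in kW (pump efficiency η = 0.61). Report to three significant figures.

P_shaft ≈ 6.44 kW

V = 4Q/(πD²) = 0.8518 m/s; Re = 2.89×10^5; ε/D = 0.00285; f = 0.02627
h_f = f(L/D)V²/2g = 13.16 m
Total head H = z + h_f = 20.3 + 13.16 = 33.46 m
P_hyd = ρgQH = 717.0·9.81·0.0167·33.46 = 3.930 kW
P_shaft = P_hyd/η = 3.930/0.61 = 6.443 kW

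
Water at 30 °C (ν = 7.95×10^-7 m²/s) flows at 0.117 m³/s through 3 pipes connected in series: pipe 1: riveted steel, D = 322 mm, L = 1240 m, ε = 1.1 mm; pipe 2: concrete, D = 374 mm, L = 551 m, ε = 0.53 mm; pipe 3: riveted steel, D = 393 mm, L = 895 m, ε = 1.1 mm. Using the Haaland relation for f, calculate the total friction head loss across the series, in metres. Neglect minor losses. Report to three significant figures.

H ≈ 15.8 m

Pipe 1: V = 1.437 m/s, Re = 5.82×10^5, ε/D = 0.00342, f = 0.02739, h_1 = f(L/D)V²/2g = 11.10 m
Pipe 2: V = 1.065 m/s, Re = 5.01×10^5, ε/D = 0.00142, f = 0.02187, h_2 = f(L/D)V²/2g = 1.862 m
Pipe 3: V = 0.9645 m/s, Re = 4.77×10^5, ε/D = 0.00280, f = 0.02598, h_3 = f(L/D)V²/2g = 2.806 m
Series → Q common, losses add: H = Σh = 15.77 m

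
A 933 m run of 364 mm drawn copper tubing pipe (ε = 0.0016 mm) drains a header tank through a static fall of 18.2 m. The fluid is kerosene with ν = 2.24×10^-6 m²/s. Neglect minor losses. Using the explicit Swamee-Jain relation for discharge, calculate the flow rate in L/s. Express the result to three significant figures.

Q ≈ 340 L/s

Swamee-Jain (Type II): Q = -0.965·√(gD⁵h_f/L)·ln[ε/(3.7D) + √(3.17ν²L/(gD³h_f))]
√(gD⁵h_f/L) = √(9.81·0.364⁵·18.2/933) = 0.03497
ε/(3.7D) = 1.19×10^-6; √(3.17ν²L/(gD³h_f)) = 4.15×10^-5
Q = -0.965·0.03497·ln(4.270×10^-5) = 0.3395 m³/s
Check: V = 3.26 m/s, Re = 5.30×10^5, f = 0.01303, h_f = 18.1 m ≈ 18.2 m ✓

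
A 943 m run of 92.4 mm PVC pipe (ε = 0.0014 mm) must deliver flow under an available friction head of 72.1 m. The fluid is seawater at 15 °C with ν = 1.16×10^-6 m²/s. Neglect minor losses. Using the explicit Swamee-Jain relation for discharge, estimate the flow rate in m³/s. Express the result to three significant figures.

Q ≈ 0.0202 m³/s

Swamee-Jain (Type II): Q = -0.965·√(gD⁵h_f/L)·ln[ε/(3.7D) + √(3.17ν²L/(gD³h_f))]
√(gD⁵h_f/L) = √(9.81·0.0924⁵·72.1/943) = 0.002248
ε/(3.7D) = 4.10×10^-6; √(3.17ν²L/(gD³h_f)) = 8.49×10^-5
Q = -0.965·0.002248·ln(8.900×10^-5) = 0.02023 m³/s
Check: V = 3.02 m/s, Re = 2.40×10^5, f = 0.01515, h_f = 71.7 m ≈ 72.1 m ✓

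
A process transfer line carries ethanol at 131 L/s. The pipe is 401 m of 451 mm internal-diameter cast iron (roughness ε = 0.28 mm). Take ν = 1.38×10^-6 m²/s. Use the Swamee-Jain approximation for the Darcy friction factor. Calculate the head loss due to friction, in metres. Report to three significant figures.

V = 4Q/(πD²) = 4·0.131/(π·0.451²) = 0.8200 m/s
Re = VD/ν = 0.8200·0.451/1.38×10^-6 = 2.68×10^5 → turbulent
ε/D = 0.28/451 = 6.21×10^-4
Swamee-Jain: f = 0.01913
h_f = f(L/D)V²/(2g) = 0.01913·(401/0.451)·0.8200²/(2·9.81) = 0.5829 m

h_f ≈ 0.583 m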